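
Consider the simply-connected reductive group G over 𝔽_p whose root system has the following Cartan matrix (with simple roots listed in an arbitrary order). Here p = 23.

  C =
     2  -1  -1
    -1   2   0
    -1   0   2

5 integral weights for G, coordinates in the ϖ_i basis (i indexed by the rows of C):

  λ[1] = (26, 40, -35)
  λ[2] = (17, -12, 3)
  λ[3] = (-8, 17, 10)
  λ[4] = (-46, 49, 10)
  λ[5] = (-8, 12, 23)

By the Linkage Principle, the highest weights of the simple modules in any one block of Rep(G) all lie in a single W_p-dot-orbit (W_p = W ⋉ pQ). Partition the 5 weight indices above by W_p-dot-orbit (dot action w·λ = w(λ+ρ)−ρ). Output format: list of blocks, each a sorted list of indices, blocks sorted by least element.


Cartan matrix: type A_3 (|W|=24); un-permuting the 3 rows.

λ_j+ρ reflected into Ā_23 (⟨·,θ^∨⟩≤23); 3-tuples as given:

  λ_1+ρ ↦ (7, 11, 4)
  λ_2+ρ ↦ (7, 11, 4)
  λ_3+ρ ↦ (7, 11, 4)
  λ_4+ρ ↦ (7, 11, 4)
  λ_5+ρ ↦ (6, 1, 10)

These 5 weights hit 2 W_23-dot-orbits; sizes (4, 1):

[[1, 2, 3, 4], [5]]


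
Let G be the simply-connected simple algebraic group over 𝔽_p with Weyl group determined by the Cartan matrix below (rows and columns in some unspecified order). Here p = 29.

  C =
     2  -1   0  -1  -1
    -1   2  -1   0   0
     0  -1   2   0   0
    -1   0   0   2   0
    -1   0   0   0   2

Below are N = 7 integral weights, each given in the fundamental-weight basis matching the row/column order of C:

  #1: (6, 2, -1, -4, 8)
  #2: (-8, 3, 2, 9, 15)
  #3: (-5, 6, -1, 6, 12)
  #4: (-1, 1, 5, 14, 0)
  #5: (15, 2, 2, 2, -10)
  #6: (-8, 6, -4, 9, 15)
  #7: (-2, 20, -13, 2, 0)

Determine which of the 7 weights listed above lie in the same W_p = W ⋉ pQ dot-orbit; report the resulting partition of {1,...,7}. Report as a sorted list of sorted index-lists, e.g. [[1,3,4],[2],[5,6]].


Root system D_5: the 5×5 matrix C matches after relabeling.

λ_j+ρ reflected into Ā_29 (⟨·,θ^∨⟩≤29); 5-tuples as given:

    λ_1+ρ ↦ (4, 3, 0, 3, 9)
    λ_2+ρ ↦ (4, 3, 0, 3, 9)
    λ_3+ρ ↦ (4, 3, 0, 3, 9)
    λ_4+ρ ↦ (0, 2, 6, 15, 1)
    λ_5+ρ ↦ (4, 3, 0, 3, 9)
    λ_6+ρ ↦ (4, 3, 0, 3, 9)
    λ_7+ρ ↦ (1, 5, 12, 2, 0)

3 distinct reps among the 7 weights ⇒ 3 W_29-linkage classes:

[[1, 2, 3, 5, 6], [4], [7]]


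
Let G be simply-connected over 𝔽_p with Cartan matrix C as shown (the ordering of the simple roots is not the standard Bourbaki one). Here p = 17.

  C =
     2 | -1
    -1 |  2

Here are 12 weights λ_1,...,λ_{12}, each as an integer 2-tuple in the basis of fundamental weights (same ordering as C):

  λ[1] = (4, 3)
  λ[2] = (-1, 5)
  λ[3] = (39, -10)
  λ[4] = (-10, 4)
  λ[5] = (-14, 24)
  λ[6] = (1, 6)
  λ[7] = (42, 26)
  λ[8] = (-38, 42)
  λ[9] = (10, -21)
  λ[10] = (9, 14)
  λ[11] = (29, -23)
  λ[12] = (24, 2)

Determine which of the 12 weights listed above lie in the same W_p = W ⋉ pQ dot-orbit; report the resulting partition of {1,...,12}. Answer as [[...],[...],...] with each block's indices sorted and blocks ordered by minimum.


Dynkin diagram of C (from the 2 off-diagonal −1 entries): A_2.

Ā_17 reps of the 12 weights (A_2, coords as presented):

    1: (5, 4)
    2: (0, 6)
    3: (6, 8)
    4: (5, 4)
    5: (5, 4)
    6: (2, 7)
    7: (2, 7)
    8: (6, 8)
    9: (6, 8)
    10: (2, 7)
    11: (5, 4)
    12: (6, 8)

The 12 indices split into 4 linkage classes (same alcove rep ⇔ same W_17-dot-orbit):

[[1, 4, 5, 11], [2], [3, 8, 9, 12], [6, 7, 10]]


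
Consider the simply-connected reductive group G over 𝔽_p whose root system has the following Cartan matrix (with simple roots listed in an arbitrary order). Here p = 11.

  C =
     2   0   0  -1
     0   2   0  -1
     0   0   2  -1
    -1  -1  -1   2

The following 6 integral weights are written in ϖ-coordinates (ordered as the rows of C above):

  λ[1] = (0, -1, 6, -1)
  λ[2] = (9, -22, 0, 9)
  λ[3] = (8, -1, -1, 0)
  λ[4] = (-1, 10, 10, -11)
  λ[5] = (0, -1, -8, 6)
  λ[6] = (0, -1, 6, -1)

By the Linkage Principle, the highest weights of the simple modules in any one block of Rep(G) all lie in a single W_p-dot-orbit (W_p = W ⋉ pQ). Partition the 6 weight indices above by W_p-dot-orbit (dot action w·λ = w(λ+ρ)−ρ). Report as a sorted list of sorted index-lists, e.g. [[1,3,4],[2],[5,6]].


Cartan matrix: type D_4 (|W|=192); un-permuting the 4 rows.

λ_j+ρ reflected into Ā_11 (⟨·,θ^∨⟩≤11); 4-tuples as given:

    λ_1 → (1, 0, 7, 0)
    λ_2 → (9, 0, 0, 1)
    λ_3 → (9, 0, 0, 1)
    λ_4 → (9, 0, 0, 1)
    λ_5 → (1, 0, 7, 0)
    λ_6 → (1, 0, 7, 0)

Grouping the 6 weights by Ā_11-representative: 2 linkage classes.

[[1, 5, 6], [2, 3, 4]]


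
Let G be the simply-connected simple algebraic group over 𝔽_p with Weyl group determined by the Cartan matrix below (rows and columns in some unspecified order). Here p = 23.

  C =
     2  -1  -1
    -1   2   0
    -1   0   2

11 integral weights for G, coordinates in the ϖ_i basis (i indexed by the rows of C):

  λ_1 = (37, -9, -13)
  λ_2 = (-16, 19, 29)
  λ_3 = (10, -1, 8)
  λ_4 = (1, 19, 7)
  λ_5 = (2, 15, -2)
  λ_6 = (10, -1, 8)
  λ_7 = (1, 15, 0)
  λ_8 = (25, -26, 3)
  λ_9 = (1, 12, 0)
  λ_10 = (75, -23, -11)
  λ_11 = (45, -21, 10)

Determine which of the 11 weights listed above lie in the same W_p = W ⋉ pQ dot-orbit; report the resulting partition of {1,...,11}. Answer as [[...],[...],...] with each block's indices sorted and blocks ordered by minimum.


Cartan matrix: type A_3 (|W|=24); un-permuting the 3 rows.

λ_j+ρ reflected into Ā_23 (⟨·,θ^∨⟩≤23); 3-tuples as given:

  [1] (8, 7, 3);  [2] (8, 7, 3);  [3] (11, 0, 9);  [4] (2, 13, 1);  [5] (2, 16, 1);  [6] (11, 0, 9);  [7] (2, 16, 1);  [8] (2, 16, 1);  [9] (2, 13, 1);  [10] (2, 13, 1);  [11] (11, 0, 9)

Partition of {1..11} into 4 W_23-dot-orbits:

[[1, 2], [3, 6, 11], [4, 9, 10], [5, 7, 8]]


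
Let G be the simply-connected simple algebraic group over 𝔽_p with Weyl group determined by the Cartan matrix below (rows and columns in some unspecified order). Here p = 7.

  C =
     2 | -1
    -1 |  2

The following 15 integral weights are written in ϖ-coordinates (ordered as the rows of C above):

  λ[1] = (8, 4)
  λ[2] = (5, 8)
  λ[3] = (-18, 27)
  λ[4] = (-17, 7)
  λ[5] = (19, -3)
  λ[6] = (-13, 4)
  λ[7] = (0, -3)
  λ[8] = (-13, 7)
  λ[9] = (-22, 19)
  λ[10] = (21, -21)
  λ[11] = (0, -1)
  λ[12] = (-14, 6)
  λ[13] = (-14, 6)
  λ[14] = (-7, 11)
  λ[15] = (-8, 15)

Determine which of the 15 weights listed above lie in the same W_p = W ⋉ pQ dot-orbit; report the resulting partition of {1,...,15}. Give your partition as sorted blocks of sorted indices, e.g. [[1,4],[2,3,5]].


C ↔ A_2 under row/col permutation; |W(A_2)| = 6.

Each λ_j+ρ reduced to Ā_7; 2-tuples below use C's row order:

    1: (0, 2)
    2: (1, 1)
    3: (0, 3)
    4: (1, 1)
    5: (2, 1)
    6: (0, 2)
    7: (1, 1)
    8: (2, 1)
    9: (1, 0)
    10: (1, 1)
    11: (1, 0)
    12: (1, 0)
    13: (1, 0)
    14: (1, 1)
    15: (0, 2)

5 distinct reps among the 15 weights ⇒ 5 W_7-linkage classes:

[[1, 6, 15], [2, 4, 7, 10, 14], [3], [5, 8], [9, 11, 12, 13]]


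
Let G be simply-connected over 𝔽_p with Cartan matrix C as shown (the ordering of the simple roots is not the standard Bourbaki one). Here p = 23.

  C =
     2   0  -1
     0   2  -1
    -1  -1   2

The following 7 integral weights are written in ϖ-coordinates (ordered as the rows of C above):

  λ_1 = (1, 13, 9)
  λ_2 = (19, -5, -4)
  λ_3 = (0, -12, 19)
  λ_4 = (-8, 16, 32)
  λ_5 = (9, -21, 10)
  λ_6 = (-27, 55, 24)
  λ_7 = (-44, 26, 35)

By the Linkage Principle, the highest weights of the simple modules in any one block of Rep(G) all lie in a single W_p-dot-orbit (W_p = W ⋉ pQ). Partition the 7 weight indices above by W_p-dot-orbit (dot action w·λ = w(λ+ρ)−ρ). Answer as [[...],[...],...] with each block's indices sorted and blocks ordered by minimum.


Cartan matrix: type A_3 (|W|=24); un-permuting the 3 rows.

λ_j+ρ reflected into Ā_23 (⟨·,θ^∨⟩≤23); 3-tuples as given:

  λ_1 → (1, 11, 9)
  λ_2 → (13, 3, 4)
  λ_3 → (1, 11, 9)
  λ_4 → (13, 3, 4)
  λ_5 → (1, 11, 9)
  λ_6 → (1, 11, 9)
  λ_7 → (13, 3, 4)

Linkage partition of the 7 weights (2 classes, p=23):

[[1, 3, 5, 6], [2, 4, 7]]


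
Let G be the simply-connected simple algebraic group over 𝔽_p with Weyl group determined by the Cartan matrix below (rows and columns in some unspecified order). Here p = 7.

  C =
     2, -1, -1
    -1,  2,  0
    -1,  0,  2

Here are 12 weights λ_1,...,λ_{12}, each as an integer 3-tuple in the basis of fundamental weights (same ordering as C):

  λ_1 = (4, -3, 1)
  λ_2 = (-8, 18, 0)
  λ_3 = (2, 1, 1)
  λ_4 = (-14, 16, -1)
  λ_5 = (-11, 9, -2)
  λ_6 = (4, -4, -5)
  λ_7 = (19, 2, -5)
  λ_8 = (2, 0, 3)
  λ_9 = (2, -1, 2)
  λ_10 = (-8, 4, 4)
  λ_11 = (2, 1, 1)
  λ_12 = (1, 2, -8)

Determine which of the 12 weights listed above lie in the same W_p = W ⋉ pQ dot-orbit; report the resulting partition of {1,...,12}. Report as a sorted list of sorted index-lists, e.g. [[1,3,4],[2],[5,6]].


A_3 Cartan matrix, 3 simple roots permuted; ρ=(1,1,1).

Each λ_j+ρ reduced to Ā_7; 3-tuples below use C's row order:

  1: (3, 2, 2);  2: (0, 5, 1);  3: (3, 2, 2);  4: (3, 0, 3);  5: (3, 0, 3);  6: (2, 1, 2);  7: (2, 1, 2);  8: (3, 0, 3);  9: (3, 0, 3);  10: (3, 2, 2);  11: (3, 2, 2);  12: (3, 2, 2)

Linkage partition of the 12 weights (4 classes, p=7):

[[1, 3, 10, 11, 12], [2], [4, 5, 8, 9], [6, 7]]


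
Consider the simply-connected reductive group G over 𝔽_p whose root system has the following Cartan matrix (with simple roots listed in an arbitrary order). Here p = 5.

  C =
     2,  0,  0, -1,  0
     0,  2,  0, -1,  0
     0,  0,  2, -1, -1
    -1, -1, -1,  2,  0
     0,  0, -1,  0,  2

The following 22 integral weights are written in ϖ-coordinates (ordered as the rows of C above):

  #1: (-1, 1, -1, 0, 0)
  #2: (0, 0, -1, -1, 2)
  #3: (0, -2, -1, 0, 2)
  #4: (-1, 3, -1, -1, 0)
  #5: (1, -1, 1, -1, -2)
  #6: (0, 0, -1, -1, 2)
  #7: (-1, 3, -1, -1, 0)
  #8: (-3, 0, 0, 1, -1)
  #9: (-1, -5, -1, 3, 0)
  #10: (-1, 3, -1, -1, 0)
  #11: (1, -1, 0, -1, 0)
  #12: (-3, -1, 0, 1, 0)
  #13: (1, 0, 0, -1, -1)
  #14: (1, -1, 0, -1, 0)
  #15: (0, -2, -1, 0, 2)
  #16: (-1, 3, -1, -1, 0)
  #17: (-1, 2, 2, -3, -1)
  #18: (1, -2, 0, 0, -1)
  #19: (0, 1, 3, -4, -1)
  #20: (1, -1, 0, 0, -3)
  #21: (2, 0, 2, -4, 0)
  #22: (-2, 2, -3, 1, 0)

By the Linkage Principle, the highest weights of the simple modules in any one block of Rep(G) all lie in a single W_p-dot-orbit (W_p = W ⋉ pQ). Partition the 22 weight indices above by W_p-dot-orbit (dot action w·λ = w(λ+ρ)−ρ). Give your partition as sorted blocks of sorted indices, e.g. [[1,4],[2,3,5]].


Dynkin diagram of C (from the 8 off-diagonal −1 entries): D_5.

λ_j+ρ reflected into Ā_5 (⟨·,θ^∨⟩≤5); 5-tuples as given:

  [1] (0, 2, 0, 1, 1)
  [2] (1, 1, 0, 0, 3)
  [3] (1, 1, 0, 0, 3)
  [4] (0, 4, 0, 0, 1)
  [5] (2, 0, 1, 0, 1)
  [6] (1, 1, 0, 0, 3)
  [7] (0, 4, 0, 0, 1)
  [8] (2, 1, 1, 0, 0)
  [9] (0, 4, 0, 0, 1)
  [10] (0, 4, 0, 0, 1)
  [11] (2, 0, 1, 0, 1)
  [12] (2, 0, 1, 0, 1)
  [13] (2, 1, 1, 0, 0)
  [14] (2, 0, 1, 0, 1)
  [15] (1, 1, 0, 0, 3)
  [16] (0, 4, 0, 0, 1)
  [17] (2, 1, 1, 0, 0)
  [18] (2, 1, 1, 0, 0)
  [19] (2, 1, 1, 0, 0)
  [20] (2, 0, 1, 0, 1)
  [21] (0, 2, 0, 1, 1)
  [22] (0, 2, 0, 1, 1)

The 22 indices split into 5 linkage classes (same alcove rep ⇔ same W_5-dot-orbit):

[[1, 21, 22], [2, 3, 6, 15], [4, 7, 9, 10, 16], [5, 11, 12, 14, 20], [8, 13, 17, 18, 19]]


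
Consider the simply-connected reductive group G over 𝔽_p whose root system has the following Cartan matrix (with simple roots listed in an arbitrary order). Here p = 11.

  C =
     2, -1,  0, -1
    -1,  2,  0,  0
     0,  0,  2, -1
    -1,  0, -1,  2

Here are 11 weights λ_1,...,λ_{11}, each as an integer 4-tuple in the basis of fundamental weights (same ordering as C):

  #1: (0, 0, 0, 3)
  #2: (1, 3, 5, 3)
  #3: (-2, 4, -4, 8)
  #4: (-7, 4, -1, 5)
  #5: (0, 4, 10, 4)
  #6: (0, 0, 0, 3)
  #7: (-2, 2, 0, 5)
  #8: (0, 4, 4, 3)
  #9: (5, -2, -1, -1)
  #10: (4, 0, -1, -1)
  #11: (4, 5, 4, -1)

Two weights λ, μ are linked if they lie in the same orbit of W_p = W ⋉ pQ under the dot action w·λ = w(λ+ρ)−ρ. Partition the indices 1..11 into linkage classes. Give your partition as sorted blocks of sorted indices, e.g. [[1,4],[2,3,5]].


Cartan matrix: type A_4 (|W|=120); un-permuting the 4 rows.

W_11-reps of the 11 weights in Ā_11 (same 4-coord order as C):

  1: (1, 1, 1, 4);  2: (1, 1, 1, 4);  3: (1, 2, 1, 5);  4: (5, 1, 0, 0);  5: (5, 1, 0, 0);  6: (1, 1, 1, 4);  7: (1, 2, 1, 5);  8: (1, 1, 1, 4);  9: (5, 1, 0, 0);  10: (5, 1, 0, 0);  11: (5, 1, 0, 0)

Grouping the 11 weights by Ā_11-representative: 3 linkage classes.

[[1, 2, 6, 8], [3, 7], [4, 5, 9, 10, 11]]


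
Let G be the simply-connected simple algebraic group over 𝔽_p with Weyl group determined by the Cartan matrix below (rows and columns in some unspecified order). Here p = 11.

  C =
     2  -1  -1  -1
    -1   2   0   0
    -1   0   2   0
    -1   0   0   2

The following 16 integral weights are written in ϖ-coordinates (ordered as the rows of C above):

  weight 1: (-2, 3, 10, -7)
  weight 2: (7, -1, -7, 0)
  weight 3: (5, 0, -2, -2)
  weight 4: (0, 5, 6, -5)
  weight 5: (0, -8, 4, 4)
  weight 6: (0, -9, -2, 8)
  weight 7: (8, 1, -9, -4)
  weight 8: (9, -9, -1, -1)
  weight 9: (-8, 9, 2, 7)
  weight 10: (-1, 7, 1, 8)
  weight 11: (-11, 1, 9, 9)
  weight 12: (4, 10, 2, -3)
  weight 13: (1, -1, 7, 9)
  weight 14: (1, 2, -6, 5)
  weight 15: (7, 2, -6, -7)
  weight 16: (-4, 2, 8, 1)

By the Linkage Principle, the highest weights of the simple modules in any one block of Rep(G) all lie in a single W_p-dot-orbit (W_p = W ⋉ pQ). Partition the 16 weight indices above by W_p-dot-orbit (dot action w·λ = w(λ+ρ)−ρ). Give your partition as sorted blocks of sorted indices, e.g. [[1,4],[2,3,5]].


Cartan matrix: type D_4 (|W|=192); un-permuting the 4 rows.

Alcove-folded reps (p=11, 16 weights, presented ϖ-order):

    1: (0, 3, 4, 1)
    2: (2, 0, 6, 1)
    3: (4, 1, 1, 1)
    4: (0, 3, 4, 1)
    5: (4, 1, 1, 1)
    6: (1, 0, 7, 1)
    7: (2, 0, 6, 1)
    8: (1, 8, 0, 0)
    9: (0, 3, 4, 1)
    10: (2, 0, 6, 1)
    11: (1, 8, 0, 0)
    12: (3, 0, 2, 3)
    13: (1, 8, 0, 0)
    14: (3, 0, 2, 3)
    15: (3, 0, 2, 3)
    16: (2, 0, 6, 1)

6 distinct reps among the 16 weights ⇒ 6 W_11-linkage classes:

[[1, 4, 9], [2, 7, 10, 16], [3, 5], [6], [8, 11, 13], [12, 14, 15]]


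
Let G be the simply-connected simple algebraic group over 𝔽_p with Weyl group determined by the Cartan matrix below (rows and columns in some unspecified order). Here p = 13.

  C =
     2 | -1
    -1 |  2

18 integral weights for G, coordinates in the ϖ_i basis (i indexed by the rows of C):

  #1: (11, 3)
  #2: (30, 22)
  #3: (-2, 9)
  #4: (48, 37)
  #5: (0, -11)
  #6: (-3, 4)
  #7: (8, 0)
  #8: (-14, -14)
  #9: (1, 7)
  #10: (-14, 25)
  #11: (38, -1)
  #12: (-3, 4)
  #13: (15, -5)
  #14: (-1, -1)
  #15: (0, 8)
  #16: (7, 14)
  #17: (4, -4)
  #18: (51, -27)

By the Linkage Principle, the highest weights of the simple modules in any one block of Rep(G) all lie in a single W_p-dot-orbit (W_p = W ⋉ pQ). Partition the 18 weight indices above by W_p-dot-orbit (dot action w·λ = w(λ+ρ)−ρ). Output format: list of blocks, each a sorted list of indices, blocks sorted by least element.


Dynkin diagram of C (from the 2 off-diagonal −1 entries): A_2.

W_13-reps of the 18 weights in Ā_13 (same 2-coord order as C):

  λ_1+ρ ↦ (9, 1)
  λ_2+ρ ↦ (2, 3)
  λ_3+ρ ↦ (1, 9)
  λ_4+ρ ↦ (9, 1)
  λ_5+ρ ↦ (9, 1)
  λ_6+ρ ↦ (2, 3)
  λ_7+ρ ↦ (9, 1)
  λ_8+ρ ↦ (0, 0)
  λ_9+ρ ↦ (2, 8)
  λ_10+ρ ↦ (0, 0)
  λ_11+ρ ↦ (0, 0)
  λ_12+ρ ↦ (2, 3)
  λ_13+ρ ↦ (9, 1)
  λ_14+ρ ↦ (0, 0)
  λ_15+ρ ↦ (1, 9)
  λ_16+ρ ↦ (2, 3)
  λ_17+ρ ↦ (2, 3)
  λ_18+ρ ↦ (0, 0)

5 distinct reps among the 18 weights ⇒ 5 W_13-linkage classes:

[[1, 4, 5, 7, 13], [2, 6, 12, 16, 17], [3, 15], [8, 10, 11, 14, 18], [9]]


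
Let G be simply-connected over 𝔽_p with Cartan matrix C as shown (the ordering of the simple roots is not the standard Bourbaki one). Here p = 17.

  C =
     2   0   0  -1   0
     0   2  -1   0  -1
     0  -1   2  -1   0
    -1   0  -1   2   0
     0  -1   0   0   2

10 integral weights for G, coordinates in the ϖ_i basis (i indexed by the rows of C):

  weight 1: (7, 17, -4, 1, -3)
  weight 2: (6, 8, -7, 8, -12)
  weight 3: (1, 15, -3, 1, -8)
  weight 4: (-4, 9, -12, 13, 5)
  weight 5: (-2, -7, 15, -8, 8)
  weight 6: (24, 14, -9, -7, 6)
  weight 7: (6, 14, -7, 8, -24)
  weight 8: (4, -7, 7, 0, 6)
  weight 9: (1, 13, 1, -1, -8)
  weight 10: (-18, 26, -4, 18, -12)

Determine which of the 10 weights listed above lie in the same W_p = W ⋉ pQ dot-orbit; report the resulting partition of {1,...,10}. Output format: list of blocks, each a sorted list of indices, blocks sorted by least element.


Cartan matrix: type A_5 (|W|=720); un-permuting the 5 rows.

Each λ_j+ρ reduced to Ā_17; 5-tuples below use C's row order:

  1: (1, 7, 2, 0, 6) · 2: (5, 6, 2, 1, 1) · 3: (1, 7, 2, 0, 6) · 4: (1, 1, 10, 0, 3) · 5: (5, 6, 2, 1, 1) · 6: (5, 6, 2, 1, 1) · 7: (5, 6, 2, 1, 1) · 8: (5, 6, 2, 1, 1) · 9: (1, 7, 2, 0, 6) · 10: (1, 7, 2, 0, 6)

These 10 weights hit 3 W_17-dot-orbits; sizes (4, 5, 1):

[[1, 3, 9, 10], [2, 5, 6, 7, 8], [4]]


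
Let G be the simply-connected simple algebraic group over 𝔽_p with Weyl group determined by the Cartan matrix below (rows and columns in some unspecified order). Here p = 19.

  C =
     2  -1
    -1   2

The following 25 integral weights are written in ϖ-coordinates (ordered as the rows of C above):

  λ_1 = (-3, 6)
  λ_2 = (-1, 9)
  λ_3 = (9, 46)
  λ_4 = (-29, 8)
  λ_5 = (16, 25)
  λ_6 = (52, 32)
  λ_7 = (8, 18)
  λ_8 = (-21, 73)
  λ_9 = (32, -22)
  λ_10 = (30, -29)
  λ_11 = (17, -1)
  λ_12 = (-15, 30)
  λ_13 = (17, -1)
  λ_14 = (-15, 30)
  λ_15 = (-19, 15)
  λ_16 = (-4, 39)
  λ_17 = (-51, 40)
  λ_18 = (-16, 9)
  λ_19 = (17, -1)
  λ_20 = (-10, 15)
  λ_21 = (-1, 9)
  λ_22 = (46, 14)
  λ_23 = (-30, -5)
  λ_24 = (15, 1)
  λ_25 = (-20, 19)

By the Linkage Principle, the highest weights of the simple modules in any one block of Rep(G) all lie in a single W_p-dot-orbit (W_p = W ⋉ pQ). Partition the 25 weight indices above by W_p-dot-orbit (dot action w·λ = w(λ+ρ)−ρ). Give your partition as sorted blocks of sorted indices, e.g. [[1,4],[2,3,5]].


Cartan matrix: type A_2 (|W|=6); un-permuting the 2 rows.

Each λ_j+ρ reduced to Ā_19; 2-tuples below use C's row order:

  1: (2, 5) · 2: (0, 10) · 3: (0, 10) · 4: (0, 10) · 5: (2, 5) · 6: (10, 5) · 7: (0, 10) · 8: (16, 2) · 9: (2, 5) · 10: (9, 7) · 11: (18, 0) · 12: (2, 5) · 13: (18, 0) · 14: (2, 5) · 15: (16, 2) · 16: (16, 2) · 17: (9, 7) · 18: (10, 5) · 19: (18, 0) · 20: (9, 7) · 21: (0, 10) · 22: (10, 5) · 23: (10, 5) · 24: (16, 2) · 25: (18, 0)

Partition of {1..25} into 6 W_19-dot-orbits:

[[1, 5, 9, 12, 14], [2, 3, 4, 7, 21], [6, 18, 22, 23], [8, 15, 16, 24], [10, 17, 20], [11, 13, 19, 25]]


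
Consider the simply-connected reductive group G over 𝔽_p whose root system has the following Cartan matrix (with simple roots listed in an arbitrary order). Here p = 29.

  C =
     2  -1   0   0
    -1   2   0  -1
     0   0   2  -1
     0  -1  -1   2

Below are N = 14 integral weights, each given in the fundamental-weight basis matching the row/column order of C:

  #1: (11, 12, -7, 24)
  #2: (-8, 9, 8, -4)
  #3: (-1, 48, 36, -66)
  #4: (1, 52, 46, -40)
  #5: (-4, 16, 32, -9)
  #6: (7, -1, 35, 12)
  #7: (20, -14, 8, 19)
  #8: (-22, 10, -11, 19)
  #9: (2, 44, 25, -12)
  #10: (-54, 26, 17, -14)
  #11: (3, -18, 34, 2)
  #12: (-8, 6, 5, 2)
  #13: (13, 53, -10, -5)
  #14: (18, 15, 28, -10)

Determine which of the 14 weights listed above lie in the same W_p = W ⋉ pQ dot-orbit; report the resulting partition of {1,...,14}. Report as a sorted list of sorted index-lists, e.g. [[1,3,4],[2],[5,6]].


A_4 Cartan matrix, 4 simple roots permuted; ρ=(1,1,1,1).

Folding the 14 weights λ_j+ρ into Ā_29 (reps in the given 4-coord order):

    λ_1+ρ ↦ (6, 4, 12, 4)
    λ_2+ρ ↦ (7, 0, 6, 3)
    λ_3+ρ ↦ (0, 13, 1, 7)
    λ_4+ρ ↦ (10, 3, 3, 2)
    λ_5+ρ ↦ (6, 4, 12, 4)
    λ_6+ρ ↦ (0, 13, 1, 7)
    λ_7+ρ ↦ (0, 13, 1, 7)
    λ_8+ρ ↦ (9, 10, 8, 0)
    λ_9+ρ ↦ (10, 3, 3, 2)
    λ_10+ρ ↦ (10, 3, 3, 2)
    λ_11+ρ ↦ (6, 4, 12, 4)
    λ_12+ρ ↦ (7, 0, 6, 3)
    λ_13+ρ ↦ (6, 4, 12, 4)
    λ_14+ρ ↦ (7, 0, 6, 3)

Linkage partition of the 14 weights (5 classes, p=29):

[[1, 5, 11, 13], [2, 12, 14], [3, 6, 7], [4, 9, 10], [8]]


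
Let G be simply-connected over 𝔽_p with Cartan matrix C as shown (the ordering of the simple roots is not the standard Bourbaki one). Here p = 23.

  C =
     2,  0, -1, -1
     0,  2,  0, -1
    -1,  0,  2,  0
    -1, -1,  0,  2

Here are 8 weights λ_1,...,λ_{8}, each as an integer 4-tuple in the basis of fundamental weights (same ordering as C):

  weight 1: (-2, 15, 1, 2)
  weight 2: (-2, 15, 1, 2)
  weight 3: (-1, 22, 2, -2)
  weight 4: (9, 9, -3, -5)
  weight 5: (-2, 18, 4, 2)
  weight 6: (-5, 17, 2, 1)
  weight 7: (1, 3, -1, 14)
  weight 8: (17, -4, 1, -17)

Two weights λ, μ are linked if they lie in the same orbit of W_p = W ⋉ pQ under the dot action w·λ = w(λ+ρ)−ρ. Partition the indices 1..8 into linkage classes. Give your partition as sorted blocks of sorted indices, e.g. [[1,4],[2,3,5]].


A_4 Cartan matrix, 4 simple roots permuted; ρ=(1,1,1,1).

λ_j+ρ reflected into Ā_23 (⟨·,θ^∨⟩≤23); 4-tuples as given:

    λ_1 → (1, 16, 1, 2)
    λ_2 → (1, 16, 1, 2)
    λ_3 → (1, 20, 0, 0)
    λ_4 → (4, 6, 2, 4)
    λ_5 → (1, 16, 1, 2)
    λ_6 → (1, 16, 1, 2)
    λ_7 → (2, 4, 0, 15)
    λ_8 → (1, 16, 1, 2)

4 distinct reps among the 8 weights ⇒ 4 W_23-linkage classes:

[[1, 2, 5, 6, 8], [3], [4], [7]]


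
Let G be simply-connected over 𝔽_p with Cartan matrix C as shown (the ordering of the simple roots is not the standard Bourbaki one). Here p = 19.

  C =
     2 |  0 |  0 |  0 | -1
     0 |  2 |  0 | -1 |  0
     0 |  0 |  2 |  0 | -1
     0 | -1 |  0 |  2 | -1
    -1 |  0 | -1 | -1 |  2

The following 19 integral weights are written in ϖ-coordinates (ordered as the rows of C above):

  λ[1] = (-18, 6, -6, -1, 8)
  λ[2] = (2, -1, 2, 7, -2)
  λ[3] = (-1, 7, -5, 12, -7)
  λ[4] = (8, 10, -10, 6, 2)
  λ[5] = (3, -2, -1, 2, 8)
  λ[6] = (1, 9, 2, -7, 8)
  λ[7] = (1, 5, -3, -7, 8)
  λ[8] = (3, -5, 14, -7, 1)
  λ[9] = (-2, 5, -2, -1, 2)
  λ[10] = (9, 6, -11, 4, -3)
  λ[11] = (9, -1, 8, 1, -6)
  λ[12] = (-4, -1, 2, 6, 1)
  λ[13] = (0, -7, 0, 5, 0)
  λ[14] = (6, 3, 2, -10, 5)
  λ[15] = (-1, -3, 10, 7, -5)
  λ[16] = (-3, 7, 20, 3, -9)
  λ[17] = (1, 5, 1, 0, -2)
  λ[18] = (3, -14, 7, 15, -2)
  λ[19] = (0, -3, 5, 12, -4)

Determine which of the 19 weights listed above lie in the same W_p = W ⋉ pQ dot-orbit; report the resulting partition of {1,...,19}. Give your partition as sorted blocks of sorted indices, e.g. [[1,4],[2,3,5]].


D_5 Cartan matrix, 5 simple roots permuted; ρ=(1,1,1,1,1).

Folding the 19 weights λ_j+ρ into Ā_19 (reps in the given 5-coord order):

  1: (4, 5, 0, 1, 3) · 2: (2, 0, 2, 6, 1) · 3: (4, 5, 0, 1, 3) · 4: (2, 0, 2, 6, 1) · 5: (4, 5, 0, 1, 3) · 6: (2, 2, 3, 2, 1) · 7: (2, 0, 2, 6, 1) · 8: (4, 2, 7, 2, 0) · 9: (1, 6, 1, 0, 1) · 10: (2, 0, 2, 6, 1) · 11: (5, 3, 4, 0, 2) · 12: (2, 0, 2, 6, 1) · 13: (1, 6, 1, 0, 1) · 14: (4, 5, 0, 1, 3) · 15: (4, 2, 7, 2, 0) · 16: (4, 2, 7, 2, 0) · 17: (1, 6, 1, 0, 1) · 18: (4, 5, 0, 1, 3) · 19: (2, 2, 3, 2, 1)

These 19 weights hit 6 W_19-dot-orbits; sizes (5, 5, 2, 3, 3, 1):

[[1, 3, 5, 14, 18], [2, 4, 7, 10, 12], [6, 19], [8, 15, 16], [9, 13, 17], [11]]


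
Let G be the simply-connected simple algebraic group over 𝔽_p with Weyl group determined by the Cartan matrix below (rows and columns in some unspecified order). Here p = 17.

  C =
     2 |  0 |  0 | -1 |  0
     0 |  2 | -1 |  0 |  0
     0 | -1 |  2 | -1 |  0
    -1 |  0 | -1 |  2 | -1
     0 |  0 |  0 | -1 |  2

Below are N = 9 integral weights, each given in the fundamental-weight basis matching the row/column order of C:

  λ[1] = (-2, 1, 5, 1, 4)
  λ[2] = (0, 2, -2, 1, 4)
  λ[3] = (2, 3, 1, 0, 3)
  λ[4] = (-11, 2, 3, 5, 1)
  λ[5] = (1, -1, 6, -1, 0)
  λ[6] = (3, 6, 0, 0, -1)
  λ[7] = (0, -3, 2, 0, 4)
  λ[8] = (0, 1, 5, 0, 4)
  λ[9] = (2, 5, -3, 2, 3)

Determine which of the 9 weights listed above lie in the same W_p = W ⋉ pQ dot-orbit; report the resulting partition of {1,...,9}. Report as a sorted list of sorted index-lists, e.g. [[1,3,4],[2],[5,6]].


Dynkin diagram of C (from the 8 off-diagonal −1 entries): D_5.

Alcove-folded reps (p=17, 9 weights, presented ϖ-order):

    λ_1+ρ ↦ (1, 2, 1, 1, 5)
    λ_2+ρ ↦ (1, 2, 1, 1, 5)
    λ_3+ρ ↦ (3, 4, 2, 1, 4)
    λ_4+ρ ↦ (6, 3, 0, 2, 2)
    λ_5+ρ ↦ (2, 0, 7, 0, 1)
    λ_6+ρ ↦ (4, 7, 1, 1, 0)
    λ_7+ρ ↦ (1, 2, 1, 1, 5)
    λ_8+ρ ↦ (1, 2, 1, 1, 5)
    λ_9+ρ ↦ (3, 4, 2, 1, 4)

5 distinct reps among the 9 weights ⇒ 5 W_17-linkage classes:

[[1, 2, 7, 8], [3, 9], [4], [5], [6]]


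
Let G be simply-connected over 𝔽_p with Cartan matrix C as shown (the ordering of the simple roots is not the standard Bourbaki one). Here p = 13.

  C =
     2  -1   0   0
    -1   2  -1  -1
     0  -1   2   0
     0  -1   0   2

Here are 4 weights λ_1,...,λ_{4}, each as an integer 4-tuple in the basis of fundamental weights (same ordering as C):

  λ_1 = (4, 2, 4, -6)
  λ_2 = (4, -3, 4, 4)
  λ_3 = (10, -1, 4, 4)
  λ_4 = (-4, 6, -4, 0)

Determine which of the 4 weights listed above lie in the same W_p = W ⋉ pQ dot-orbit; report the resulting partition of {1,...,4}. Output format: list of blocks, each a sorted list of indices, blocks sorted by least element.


Dynkin diagram of C (from the 6 off-diagonal −1 entries): D_4.

Alcove-folded reps (p=13, 4 weights, presented ϖ-order):

    [1] (3, 2, 3, 3)
    [2] (3, 2, 3, 3)
    [3] (3, 2, 3, 3)
    [4] (3, 1, 3, 1)

Partition of {1..4} into 2 W_13-dot-orbits:

[[1, 2, 3], [4]]


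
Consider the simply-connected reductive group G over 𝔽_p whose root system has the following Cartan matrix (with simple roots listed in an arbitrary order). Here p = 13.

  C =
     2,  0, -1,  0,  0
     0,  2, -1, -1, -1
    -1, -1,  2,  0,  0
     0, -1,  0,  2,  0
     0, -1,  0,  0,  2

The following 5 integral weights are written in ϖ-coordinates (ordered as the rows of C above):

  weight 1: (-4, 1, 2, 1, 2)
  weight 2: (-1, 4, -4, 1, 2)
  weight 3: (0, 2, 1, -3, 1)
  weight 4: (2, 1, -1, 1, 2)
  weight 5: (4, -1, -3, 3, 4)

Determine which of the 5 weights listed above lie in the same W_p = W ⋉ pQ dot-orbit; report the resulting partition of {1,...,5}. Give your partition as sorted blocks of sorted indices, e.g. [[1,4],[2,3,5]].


D_5 Cartan matrix, 5 simple roots permuted; ρ=(1,1,1,1,1).

Each λ_j+ρ reduced to Ā_13; 5-tuples below use C's row order:

  λ_1+ρ ↦ (3, 2, 0, 2, 3) · λ_2+ρ ↦ (3, 2, 0, 2, 3) · λ_3+ρ ↦ (1, 1, 2, 2, 2) · λ_4+ρ ↦ (3, 2, 0, 2, 3) · λ_5+ρ ↦ (3, 2, 0, 2, 3)

2 distinct reps among the 5 weights ⇒ 2 W_13-linkage classes:

[[1, 2, 4, 5], [3]]


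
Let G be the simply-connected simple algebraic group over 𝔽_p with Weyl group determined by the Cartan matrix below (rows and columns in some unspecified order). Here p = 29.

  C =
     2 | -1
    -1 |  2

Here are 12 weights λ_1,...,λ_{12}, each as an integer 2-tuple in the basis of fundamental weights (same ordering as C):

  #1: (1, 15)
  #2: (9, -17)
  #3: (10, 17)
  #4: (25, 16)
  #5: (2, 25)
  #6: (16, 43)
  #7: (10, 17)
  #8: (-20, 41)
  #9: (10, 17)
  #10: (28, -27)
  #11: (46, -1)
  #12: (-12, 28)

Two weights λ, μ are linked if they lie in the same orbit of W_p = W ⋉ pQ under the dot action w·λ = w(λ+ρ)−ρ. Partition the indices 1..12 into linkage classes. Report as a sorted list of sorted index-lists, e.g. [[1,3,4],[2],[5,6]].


Cartan matrix: type A_2 (|W|=6); un-permuting the 2 rows.

W_29-reps of the 12 weights in Ā_29 (same 2-coord order as C):

  λ_1+ρ ↦ (2, 16)
  λ_2+ρ ↦ (6, 10)
  λ_3+ρ ↦ (11, 18)
  λ_4+ρ ↦ (12, 3)
  λ_5+ρ ↦ (3, 26)
  λ_6+ρ ↦ (12, 3)
  λ_7+ρ ↦ (11, 18)
  λ_8+ρ ↦ (6, 10)
  λ_9+ρ ↦ (11, 18)
  λ_10+ρ ↦ (3, 26)
  λ_11+ρ ↦ (11, 18)
  λ_12+ρ ↦ (11, 18)

5 distinct reps among the 12 weights ⇒ 5 W_29-linkage classes:

[[1], [2, 8], [3, 7, 9, 11, 12], [4, 6], [5, 10]]


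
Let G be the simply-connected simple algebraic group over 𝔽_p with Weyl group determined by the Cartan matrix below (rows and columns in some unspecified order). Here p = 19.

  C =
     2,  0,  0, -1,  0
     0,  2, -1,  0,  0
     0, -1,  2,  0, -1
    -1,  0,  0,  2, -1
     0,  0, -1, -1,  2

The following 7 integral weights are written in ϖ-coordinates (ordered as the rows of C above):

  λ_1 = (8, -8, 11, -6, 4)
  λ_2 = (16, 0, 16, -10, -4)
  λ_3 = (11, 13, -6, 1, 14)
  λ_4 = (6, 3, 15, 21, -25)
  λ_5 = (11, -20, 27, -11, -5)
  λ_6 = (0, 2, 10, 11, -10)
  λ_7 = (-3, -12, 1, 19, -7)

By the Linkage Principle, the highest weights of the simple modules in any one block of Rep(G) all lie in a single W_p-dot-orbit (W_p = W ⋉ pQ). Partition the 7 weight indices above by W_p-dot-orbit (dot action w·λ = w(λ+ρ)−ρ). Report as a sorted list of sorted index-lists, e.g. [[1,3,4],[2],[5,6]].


Root system A_5: the 5×5 matrix C matches after relabeling.

W_19-reps of the 7 weights in Ā_19 (same 5-coord order as C):

    1: (2, 5, 5, 5, 0)
    2: (1, 3, 2, 3, 9)
    3: (2, 5, 5, 5, 0)
    4: (1, 3, 2, 3, 9)
    5: (2, 5, 5, 5, 0)
    6: (1, 3, 2, 3, 9)
    7: (1, 3, 2, 3, 9)

Partition of {1..7} into 2 W_19-dot-orbits:

[[1, 3, 5], [2, 4, 6, 7]]


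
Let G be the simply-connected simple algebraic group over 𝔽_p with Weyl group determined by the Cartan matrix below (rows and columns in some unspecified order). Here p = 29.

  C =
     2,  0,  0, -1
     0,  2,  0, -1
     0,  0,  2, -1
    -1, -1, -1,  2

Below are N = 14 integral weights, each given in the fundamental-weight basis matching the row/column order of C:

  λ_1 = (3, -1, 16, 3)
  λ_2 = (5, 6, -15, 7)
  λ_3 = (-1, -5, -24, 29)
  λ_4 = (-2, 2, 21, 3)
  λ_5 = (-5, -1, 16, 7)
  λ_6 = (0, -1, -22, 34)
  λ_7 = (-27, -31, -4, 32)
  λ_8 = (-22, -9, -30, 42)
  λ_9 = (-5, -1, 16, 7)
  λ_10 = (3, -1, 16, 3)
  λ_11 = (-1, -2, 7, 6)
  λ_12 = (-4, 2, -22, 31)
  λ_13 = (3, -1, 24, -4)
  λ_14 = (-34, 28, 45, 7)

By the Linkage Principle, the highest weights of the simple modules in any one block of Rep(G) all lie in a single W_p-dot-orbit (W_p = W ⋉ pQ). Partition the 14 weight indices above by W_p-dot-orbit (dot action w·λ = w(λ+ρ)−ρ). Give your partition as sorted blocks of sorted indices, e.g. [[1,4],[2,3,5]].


C ↔ D_4 under row/col permutation; |W(D_4)| = 192.

Each λ_j+ρ reduced to Ā_29; 4-tuples below use C's row order:

  λ_1+ρ ↦ (4, 0, 17, 4) · λ_2+ρ ↦ (0, 1, 8, 6) · λ_3+ρ ↦ (1, 3, 22, 0) · λ_4+ρ ↦ (1, 3, 22, 0) · λ_5+ρ ↦ (4, 0, 17, 4) · λ_6+ρ ↦ (0, 1, 8, 6) · λ_7+ρ ↦ (1, 3, 22, 0) · λ_8+ρ ↦ (0, 1, 8, 6) · λ_9+ρ ↦ (4, 0, 17, 4) · λ_10+ρ ↦ (4, 0, 17, 4) · λ_11+ρ ↦ (0, 1, 8, 6) · λ_12+ρ ↦ (3, 3, 15, 0) · λ_13+ρ ↦ (1, 3, 22, 0) · λ_14+ρ ↦ (4, 0, 17, 4)

Partition of {1..14} into 4 W_29-dot-orbits:

[[1, 5, 9, 10, 14], [2, 6, 8, 11], [3, 4, 7, 13], [12]]


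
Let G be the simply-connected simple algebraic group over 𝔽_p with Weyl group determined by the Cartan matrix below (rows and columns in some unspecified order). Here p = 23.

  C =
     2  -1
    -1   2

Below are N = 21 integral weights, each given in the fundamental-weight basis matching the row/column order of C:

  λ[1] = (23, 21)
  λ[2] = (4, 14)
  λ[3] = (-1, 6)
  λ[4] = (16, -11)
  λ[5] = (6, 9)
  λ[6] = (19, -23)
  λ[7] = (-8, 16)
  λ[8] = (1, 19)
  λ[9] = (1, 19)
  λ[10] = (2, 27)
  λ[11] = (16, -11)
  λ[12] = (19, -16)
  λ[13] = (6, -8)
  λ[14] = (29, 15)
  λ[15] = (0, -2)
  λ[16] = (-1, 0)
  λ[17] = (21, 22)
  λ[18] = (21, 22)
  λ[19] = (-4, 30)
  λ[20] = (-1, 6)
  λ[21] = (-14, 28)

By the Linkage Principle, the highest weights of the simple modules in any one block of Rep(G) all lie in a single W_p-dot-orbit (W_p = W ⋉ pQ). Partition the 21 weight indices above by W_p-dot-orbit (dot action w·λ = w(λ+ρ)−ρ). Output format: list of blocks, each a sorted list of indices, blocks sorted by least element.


Type A_2, rank 2, |W|=6; reorder rows/cols to standard.

Folding the 21 weights λ_j+ρ into Ā_23 (reps in the given 2-coord order):

  λ_1+ρ ↦ (0, 1);  λ_2+ρ ↦ (5, 15);  λ_3+ρ ↦ (0, 7);  λ_4+ρ ↦ (7, 10);  λ_5+ρ ↦ (7, 10);  λ_6+ρ ↦ (2, 20);  λ_7+ρ ↦ (7, 10);  λ_8+ρ ↦ (2, 20);  λ_9+ρ ↦ (2, 20);  λ_10+ρ ↦ (5, 15);  λ_11+ρ ↦ (7, 10);  λ_12+ρ ↦ (5, 15);  λ_13+ρ ↦ (0, 7);  λ_14+ρ ↦ (0, 7);  λ_15+ρ ↦ (0, 1);  λ_16+ρ ↦ (0, 1);  λ_17+ρ ↦ (0, 1);  λ_18+ρ ↦ (0, 1);  λ_19+ρ ↦ (5, 15);  λ_20+ρ ↦ (0, 7);  λ_21+ρ ↦ (7, 10)

Grouping the 21 weights by Ā_23-representative: 5 linkage classes.

[[1, 15, 16, 17, 18], [2, 10, 12, 19], [3, 13, 14, 20], [4, 5, 7, 11, 21], [6, 8, 9]]


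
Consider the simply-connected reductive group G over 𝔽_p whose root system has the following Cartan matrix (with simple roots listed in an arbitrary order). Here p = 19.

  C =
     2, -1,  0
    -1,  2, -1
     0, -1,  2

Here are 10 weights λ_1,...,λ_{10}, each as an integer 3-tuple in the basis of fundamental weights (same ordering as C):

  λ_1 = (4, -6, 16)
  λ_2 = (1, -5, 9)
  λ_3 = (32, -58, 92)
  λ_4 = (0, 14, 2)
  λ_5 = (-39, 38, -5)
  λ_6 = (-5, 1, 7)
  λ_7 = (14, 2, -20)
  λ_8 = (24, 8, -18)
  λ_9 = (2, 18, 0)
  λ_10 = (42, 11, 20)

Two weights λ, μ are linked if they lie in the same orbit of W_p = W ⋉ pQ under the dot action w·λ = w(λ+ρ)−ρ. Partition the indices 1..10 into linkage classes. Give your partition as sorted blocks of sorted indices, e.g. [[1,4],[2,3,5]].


Dynkin diagram of C (from the 4 off-diagonal −1 entries): A_3.

λ_j+ρ reflected into Ā_19 (⟨·,θ^∨⟩≤19); 3-tuples as given:

  [1] (0, 5, 12)
  [2] (2, 2, 6)
  [3] (0, 5, 12)
  [4] (1, 15, 3)
  [5] (1, 15, 3)
  [6] (2, 2, 6)
  [7] (1, 15, 3)
  [8] (2, 2, 6)
  [9] (1, 15, 3)
  [10] (0, 5, 12)

Grouping the 10 weights by Ā_19-representative: 3 linkage classes.

[[1, 3, 10], [2, 6, 8], [4, 5, 7, 9]]


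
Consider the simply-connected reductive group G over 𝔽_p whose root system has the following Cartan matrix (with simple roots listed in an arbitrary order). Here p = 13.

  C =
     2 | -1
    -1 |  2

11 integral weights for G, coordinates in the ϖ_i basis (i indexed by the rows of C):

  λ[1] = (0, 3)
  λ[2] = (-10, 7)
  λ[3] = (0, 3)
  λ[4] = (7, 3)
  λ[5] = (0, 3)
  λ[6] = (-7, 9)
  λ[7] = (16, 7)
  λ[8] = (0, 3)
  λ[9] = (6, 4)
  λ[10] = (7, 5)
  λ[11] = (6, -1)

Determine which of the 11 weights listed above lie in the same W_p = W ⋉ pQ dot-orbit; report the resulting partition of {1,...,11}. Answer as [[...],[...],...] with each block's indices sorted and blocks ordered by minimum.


Dynkin diagram of C (from the 2 off-diagonal −1 entries): A_2.

W_13-reps of the 11 weights in Ā_13 (same 2-coord order as C):

  [1] (1, 4)
  [2] (8, 1)
  [3] (1, 4)
  [4] (8, 4)
  [5] (1, 4)
  [6] (6, 4)
  [7] (1, 4)
  [8] (1, 4)
  [9] (7, 5)
  [10] (7, 5)
  [11] (7, 0)

Linkage partition of the 11 weights (6 classes, p=13):

[[1, 3, 5, 7, 8], [2], [4], [6], [9, 10], [11]]


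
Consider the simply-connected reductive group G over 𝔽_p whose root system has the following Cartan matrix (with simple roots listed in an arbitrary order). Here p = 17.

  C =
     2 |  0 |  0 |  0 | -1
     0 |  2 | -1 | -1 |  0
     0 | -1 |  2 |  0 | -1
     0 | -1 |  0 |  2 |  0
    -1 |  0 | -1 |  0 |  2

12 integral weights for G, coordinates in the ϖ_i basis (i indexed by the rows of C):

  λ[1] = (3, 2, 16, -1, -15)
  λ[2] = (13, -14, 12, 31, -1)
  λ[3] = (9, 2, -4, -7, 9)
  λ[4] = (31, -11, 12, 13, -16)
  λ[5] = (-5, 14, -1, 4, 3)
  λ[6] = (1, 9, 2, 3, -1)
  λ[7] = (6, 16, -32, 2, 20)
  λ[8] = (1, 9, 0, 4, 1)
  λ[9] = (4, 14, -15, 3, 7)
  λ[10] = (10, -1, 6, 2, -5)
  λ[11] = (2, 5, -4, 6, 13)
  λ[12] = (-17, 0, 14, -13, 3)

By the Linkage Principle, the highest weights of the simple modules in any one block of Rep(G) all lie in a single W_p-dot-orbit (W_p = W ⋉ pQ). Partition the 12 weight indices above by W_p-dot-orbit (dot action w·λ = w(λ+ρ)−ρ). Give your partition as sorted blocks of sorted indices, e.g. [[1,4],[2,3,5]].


Dynkin diagram of C (from the 8 off-diagonal −1 entries): A_5.

Alcove-folded reps (p=17, 12 weights, presented ϖ-order):

  [1] (7, 0, 3, 3, 4)
  [2] (0, 10, 3, 2, 0)
  [3] (7, 0, 3, 3, 4)
  [4] (0, 10, 3, 2, 0)
  [5] (0, 10, 3, 2, 0)
  [6] (0, 10, 3, 2, 0)
  [7] (7, 0, 3, 3, 4)
  [8] (1, 10, 1, 2, 1)
  [9] (1, 1, 8, 2, 4)
  [10] (7, 0, 3, 3, 4)
  [11] (7, 0, 3, 3, 4)
  [12] (1, 1, 8, 2, 4)

These 12 weights hit 4 W_17-dot-orbits; sizes (5, 4, 1, 2):

[[1, 3, 7, 10, 11], [2, 4, 5, 6], [8], [9, 12]]


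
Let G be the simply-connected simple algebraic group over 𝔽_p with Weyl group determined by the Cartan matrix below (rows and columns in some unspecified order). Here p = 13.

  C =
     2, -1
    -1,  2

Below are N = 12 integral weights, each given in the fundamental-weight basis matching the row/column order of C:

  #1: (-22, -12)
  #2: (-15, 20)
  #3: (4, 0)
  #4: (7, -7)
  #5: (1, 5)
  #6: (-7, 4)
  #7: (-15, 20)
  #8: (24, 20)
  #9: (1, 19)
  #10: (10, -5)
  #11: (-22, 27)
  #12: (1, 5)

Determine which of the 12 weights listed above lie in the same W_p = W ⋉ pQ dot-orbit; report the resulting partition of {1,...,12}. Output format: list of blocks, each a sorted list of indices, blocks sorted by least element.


Type A_2, rank 2, |W|=6; reorder rows/cols to standard.

Alcove-folded reps (p=13, 12 weights, presented ϖ-order):

  λ_1+ρ ↦ (2, 6);  λ_2+ρ ↦ (5, 1);  λ_3+ρ ↦ (5, 1);  λ_4+ρ ↦ (2, 6);  λ_5+ρ ↦ (2, 6);  λ_6+ρ ↦ (5, 1);  λ_7+ρ ↦ (5, 1);  λ_8+ρ ↦ (5, 1);  λ_9+ρ ↦ (7, 4);  λ_10+ρ ↦ (7, 4);  λ_11+ρ ↦ (2, 6);  λ_12+ρ ↦ (2, 6)

Partition of {1..12} into 3 W_13-dot-orbits:

[[1, 4, 5, 11, 12], [2, 3, 6, 7, 8], [9, 10]]


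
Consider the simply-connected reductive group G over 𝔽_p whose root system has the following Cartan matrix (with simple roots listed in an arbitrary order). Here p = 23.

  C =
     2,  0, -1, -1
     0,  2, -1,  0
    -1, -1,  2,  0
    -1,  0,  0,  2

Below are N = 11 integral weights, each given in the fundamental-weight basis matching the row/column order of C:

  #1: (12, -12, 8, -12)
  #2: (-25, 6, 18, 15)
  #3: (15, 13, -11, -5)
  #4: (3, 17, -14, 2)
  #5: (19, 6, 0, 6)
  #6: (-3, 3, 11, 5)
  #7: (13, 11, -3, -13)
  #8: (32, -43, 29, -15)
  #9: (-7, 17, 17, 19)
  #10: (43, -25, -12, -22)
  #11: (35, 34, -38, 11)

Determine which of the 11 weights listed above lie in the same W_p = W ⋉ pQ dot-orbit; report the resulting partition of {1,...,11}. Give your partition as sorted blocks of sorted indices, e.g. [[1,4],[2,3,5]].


C ↔ A_4 under row/col permutation; |W(A_4)| = 120.

λ_j+ρ reflected into Ā_23 (⟨·,θ^∨⟩≤23); 4-tuples as given:

  1: (0, 9, 2, 11)
  2: (11, 1, 4, 5)
  3: (2, 4, 10, 4)
  4: (3, 5, 4, 6)
  5: (11, 1, 4, 5)
  6: (2, 4, 10, 4)
  7: (0, 9, 2, 11)
  8: (2, 4, 10, 4)
  9: (3, 5, 4, 6)
  10: (0, 9, 2, 11)
  11: (0, 9, 2, 11)

Linkage partition of the 11 weights (4 classes, p=23):

[[1, 7, 10, 11], [2, 5], [3, 6, 8], [4, 9]]


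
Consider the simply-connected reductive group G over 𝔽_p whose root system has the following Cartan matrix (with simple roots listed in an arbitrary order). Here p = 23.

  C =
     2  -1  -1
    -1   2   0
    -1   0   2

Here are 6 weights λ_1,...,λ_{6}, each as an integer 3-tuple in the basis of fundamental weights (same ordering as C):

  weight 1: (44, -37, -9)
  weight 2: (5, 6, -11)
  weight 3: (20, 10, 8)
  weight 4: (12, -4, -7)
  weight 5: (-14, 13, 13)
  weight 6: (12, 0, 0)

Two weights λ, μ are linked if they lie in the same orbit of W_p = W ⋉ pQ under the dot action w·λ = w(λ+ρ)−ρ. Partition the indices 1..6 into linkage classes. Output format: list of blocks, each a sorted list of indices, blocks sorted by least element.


Root system A_3: the 3×3 matrix C matches after relabeling.

λ_j+ρ reflected into Ā_23 (⟨·,θ^∨⟩≤23); 3-tuples as given:

  λ_1+ρ ↦ (13, 1, 1);  λ_2+ρ ↦ (4, 3, 6);  λ_3+ρ ↦ (5, 7, 9);  λ_4+ρ ↦ (4, 3, 6);  λ_5+ρ ↦ (13, 1, 1);  λ_6+ρ ↦ (13, 1, 1)

3 distinct reps among the 6 weights ⇒ 3 W_23-linkage classes:

[[1, 5, 6], [2, 4], [3]]
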